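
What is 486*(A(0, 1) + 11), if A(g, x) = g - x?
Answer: 4860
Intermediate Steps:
486*(A(0, 1) + 11) = 486*((0 - 1*1) + 11) = 486*((0 - 1) + 11) = 486*(-1 + 11) = 486*10 = 4860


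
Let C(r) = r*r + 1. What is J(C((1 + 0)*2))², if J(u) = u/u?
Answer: 1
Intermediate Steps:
C(r) = 1 + r² (C(r) = r² + 1 = 1 + r²)
J(u) = 1
J(C((1 + 0)*2))² = 1² = 1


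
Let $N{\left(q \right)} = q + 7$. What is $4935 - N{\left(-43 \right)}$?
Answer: $4971$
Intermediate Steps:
$N{\left(q \right)} = 7 + q$
$4935 - N{\left(-43 \right)} = 4935 - \left(7 - 43\right) = 4935 - -36 = 4935 + 36 = 4971$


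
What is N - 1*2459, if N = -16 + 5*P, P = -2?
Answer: -2485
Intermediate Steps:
N = -26 (N = -16 + 5*(-2) = -16 - 10 = -26)
N - 1*2459 = -26 - 1*2459 = -26 - 2459 = -2485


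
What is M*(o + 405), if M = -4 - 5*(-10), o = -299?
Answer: 4876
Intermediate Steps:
M = 46 (M = -4 + 50 = 46)
M*(o + 405) = 46*(-299 + 405) = 46*106 = 4876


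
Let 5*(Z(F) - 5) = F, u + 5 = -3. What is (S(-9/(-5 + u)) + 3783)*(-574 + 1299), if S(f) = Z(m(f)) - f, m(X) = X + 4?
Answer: 35704220/13 ≈ 2.7465e+6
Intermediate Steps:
u = -8 (u = -5 - 3 = -8)
m(X) = 4 + X
Z(F) = 5 + F/5
S(f) = 29/5 - 4*f/5 (S(f) = (5 + (4 + f)/5) - f = (5 + (4/5 + f/5)) - f = (29/5 + f/5) - f = 29/5 - 4*f/5)
(S(-9/(-5 + u)) + 3783)*(-574 + 1299) = ((29/5 - (-36)/(5*(-5 - 8))) + 3783)*(-574 + 1299) = ((29/5 - (-36)/(5*(-13))) + 3783)*725 = ((29/5 - (-36)*(-1)/(5*13)) + 3783)*725 = ((29/5 - 4/5*9/13) + 3783)*725 = ((29/5 - 36/65) + 3783)*725 = (341/65 + 3783)*725 = (246236/65)*725 = 35704220/13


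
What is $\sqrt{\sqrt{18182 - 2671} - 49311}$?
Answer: $\sqrt{-49311 + \sqrt{15511}} \approx 221.78 i$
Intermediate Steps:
$\sqrt{\sqrt{18182 - 2671} - 49311} = \sqrt{\sqrt{15511} - 49311} = \sqrt{-49311 + \sqrt{15511}}$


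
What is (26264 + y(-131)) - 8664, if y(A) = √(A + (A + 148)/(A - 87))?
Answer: 17600 + 15*I*√27686/218 ≈ 17600.0 + 11.449*I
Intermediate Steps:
y(A) = √(A + (148 + A)/(-87 + A))
(26264 + y(-131)) - 8664 = (26264 + √((148 - 131 - 131*(-87 - 131))/(-87 - 131))) - 8664 = (26264 + √((148 - 131 - 131*(-218))/(-218))) - 8664 = (26264 + √(-(148 - 131 + 28558)/218)) - 8664 = (26264 + √(-1/218*28575)) - 8664 = (26264 + √(-28575/218)) - 8664 = (26264 + 15*I*√27686/218) - 8664 = 17600 + 15*I*√27686/218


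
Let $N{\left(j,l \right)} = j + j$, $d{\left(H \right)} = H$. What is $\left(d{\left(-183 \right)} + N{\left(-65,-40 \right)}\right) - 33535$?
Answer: $-33848$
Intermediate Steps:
$N{\left(j,l \right)} = 2 j$
$\left(d{\left(-183 \right)} + N{\left(-65,-40 \right)}\right) - 33535 = \left(-183 + 2 \left(-65\right)\right) - 33535 = \left(-183 - 130\right) - 33535 = -313 - 33535 = -33848$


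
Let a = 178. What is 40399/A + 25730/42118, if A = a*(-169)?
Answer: -463757611/633496838 ≈ -0.73206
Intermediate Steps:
A = -30082 (A = 178*(-169) = -30082)
40399/A + 25730/42118 = 40399/(-30082) + 25730/42118 = 40399*(-1/30082) + 25730*(1/42118) = -40399/30082 + 12865/21059 = -463757611/633496838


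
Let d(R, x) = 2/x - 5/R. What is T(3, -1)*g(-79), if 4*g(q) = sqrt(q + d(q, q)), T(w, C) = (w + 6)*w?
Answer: 27*I*sqrt(492802)/316 ≈ 59.981*I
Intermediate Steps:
d(R, x) = -5/R + 2/x
T(w, C) = w*(6 + w) (T(w, C) = (6 + w)*w = w*(6 + w))
g(q) = sqrt(q - 3/q)/4 (g(q) = sqrt(q + (-5/q + 2/q))/4 = sqrt(q - 3/q)/4)
T(3, -1)*g(-79) = (3*(6 + 3))*(sqrt(-79 - 3/(-79))/4) = (3*9)*(sqrt(-79 - 3*(-1/79))/4) = 27*(sqrt(-79 + 3/79)/4) = 27*(sqrt(-6238/79)/4) = 27*((I*sqrt(492802)/79)/4) = 27*(I*sqrt(492802)/316) = 27*I*sqrt(492802)/316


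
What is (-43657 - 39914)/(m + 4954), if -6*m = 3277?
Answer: -501426/26447 ≈ -18.960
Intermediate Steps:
m = -3277/6 (m = -1/6*3277 = -3277/6 ≈ -546.17)
(-43657 - 39914)/(m + 4954) = (-43657 - 39914)/(-3277/6 + 4954) = -83571/26447/6 = -83571*6/26447 = -501426/26447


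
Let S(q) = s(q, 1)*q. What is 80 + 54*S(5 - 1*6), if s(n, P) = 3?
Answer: -82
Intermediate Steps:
S(q) = 3*q
80 + 54*S(5 - 1*6) = 80 + 54*(3*(5 - 1*6)) = 80 + 54*(3*(5 - 6)) = 80 + 54*(3*(-1)) = 80 + 54*(-3) = 80 - 162 = -82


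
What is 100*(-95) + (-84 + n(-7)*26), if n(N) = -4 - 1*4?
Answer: -9792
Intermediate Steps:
n(N) = -8 (n(N) = -4 - 4 = -8)
100*(-95) + (-84 + n(-7)*26) = 100*(-95) + (-84 - 8*26) = -9500 + (-84 - 208) = -9500 - 292 = -9792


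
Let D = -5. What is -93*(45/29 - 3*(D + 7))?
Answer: 11997/29 ≈ 413.69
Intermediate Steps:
-93*(45/29 - 3*(D + 7)) = -93*(45/29 - 3*(-5 + 7)) = -93*(45*(1/29) - 3*2) = -93*(45/29 - 6) = -93*(-129/29) = 11997/29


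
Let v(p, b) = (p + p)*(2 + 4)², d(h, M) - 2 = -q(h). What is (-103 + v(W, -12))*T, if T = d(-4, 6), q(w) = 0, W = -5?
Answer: -926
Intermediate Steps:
d(h, M) = 2 (d(h, M) = 2 - 1*0 = 2 + 0 = 2)
T = 2
v(p, b) = 72*p (v(p, b) = (2*p)*6² = (2*p)*36 = 72*p)
(-103 + v(W, -12))*T = (-103 + 72*(-5))*2 = (-103 - 360)*2 = -463*2 = -926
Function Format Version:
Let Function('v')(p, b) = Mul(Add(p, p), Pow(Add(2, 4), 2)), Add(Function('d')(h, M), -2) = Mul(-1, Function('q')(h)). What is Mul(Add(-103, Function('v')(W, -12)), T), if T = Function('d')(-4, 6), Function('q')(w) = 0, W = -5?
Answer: -926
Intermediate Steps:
Function('d')(h, M) = 2 (Function('d')(h, M) = Add(2, Mul(-1, 0)) = Add(2, 0) = 2)
T = 2
Function('v')(p, b) = Mul(72, p) (Function('v')(p, b) = Mul(Mul(2, p), Pow(6, 2)) = Mul(Mul(2, p), 36) = Mul(72, p))
Mul(Add(-103, Function('v')(W, -12)), T) = Mul(Add(-103, Mul(72, -5)), 2) = Mul(Add(-103, -360), 2) = Mul(-463, 2) = -926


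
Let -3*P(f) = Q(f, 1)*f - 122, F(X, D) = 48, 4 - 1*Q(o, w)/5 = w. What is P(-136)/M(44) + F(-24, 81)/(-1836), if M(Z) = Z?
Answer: 55043/3366 ≈ 16.353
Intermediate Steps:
Q(o, w) = 20 - 5*w
P(f) = 122/3 - 5*f (P(f) = -((20 - 5*1)*f - 122)/3 = -((20 - 5)*f - 122)/3 = -(15*f - 122)/3 = -(-122 + 15*f)/3 = 122/3 - 5*f)
P(-136)/M(44) + F(-24, 81)/(-1836) = (122/3 - 5*(-136))/44 + 48/(-1836) = (122/3 + 680)*(1/44) + 48*(-1/1836) = (2162/3)*(1/44) - 4/153 = 1081/66 - 4/153 = 55043/3366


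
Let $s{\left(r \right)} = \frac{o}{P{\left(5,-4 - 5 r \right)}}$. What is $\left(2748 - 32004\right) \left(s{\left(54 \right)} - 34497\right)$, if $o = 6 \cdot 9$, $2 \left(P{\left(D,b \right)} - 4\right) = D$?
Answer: $\frac{13117015368}{13} \approx 1.009 \cdot 10^{9}$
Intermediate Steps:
$P{\left(D,b \right)} = 4 + \frac{D}{2}$
$o = 54$
$s{\left(r \right)} = \frac{108}{13}$ ($s{\left(r \right)} = \frac{54}{4 + \frac{1}{2} \cdot 5} = \frac{54}{4 + \frac{5}{2}} = \frac{54}{\frac{13}{2}} = 54 \cdot \frac{2}{13} = \frac{108}{13}$)
$\left(2748 - 32004\right) \left(s{\left(54 \right)} - 34497\right) = \left(2748 - 32004\right) \left(\frac{108}{13} - 34497\right) = \left(-29256\right) \left(- \frac{448353}{13}\right) = \frac{13117015368}{13}$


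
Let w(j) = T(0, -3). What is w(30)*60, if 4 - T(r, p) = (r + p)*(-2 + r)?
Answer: -120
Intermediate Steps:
T(r, p) = 4 - (-2 + r)*(p + r) (T(r, p) = 4 - (r + p)*(-2 + r) = 4 - (p + r)*(-2 + r) = 4 - (-2 + r)*(p + r))
w(j) = -2 (w(j) = 4 - 1*0² + 2*(-3) + 2*0 - 1*(-3)*0 = 4 - 1*0 - 6 + 0 + 0 = 4 + 0 - 6 + 0 + 0 = -2)
w(30)*60 = -2*60 = -120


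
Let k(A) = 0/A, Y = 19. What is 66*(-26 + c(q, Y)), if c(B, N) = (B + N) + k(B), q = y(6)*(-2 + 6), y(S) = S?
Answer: 1122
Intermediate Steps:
k(A) = 0
q = 24 (q = 6*(-2 + 6) = 6*4 = 24)
c(B, N) = B + N (c(B, N) = (B + N) + 0 = B + N)
66*(-26 + c(q, Y)) = 66*(-26 + (24 + 19)) = 66*(-26 + 43) = 66*17 = 1122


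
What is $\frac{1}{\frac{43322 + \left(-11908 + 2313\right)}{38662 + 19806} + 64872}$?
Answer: $\frac{58468}{3792969823} \approx 1.5415 \cdot 10^{-5}$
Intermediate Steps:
$\frac{1}{\frac{43322 + \left(-11908 + 2313\right)}{38662 + 19806} + 64872} = \frac{1}{\frac{43322 - 9595}{58468} + 64872} = \frac{1}{33727 \cdot \frac{1}{58468} + 64872} = \frac{1}{\frac{33727}{58468} + 64872} = \frac{1}{\frac{3792969823}{58468}} = \frac{58468}{3792969823}$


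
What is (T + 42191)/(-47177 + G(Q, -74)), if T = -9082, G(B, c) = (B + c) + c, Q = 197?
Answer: -33109/47128 ≈ -0.70253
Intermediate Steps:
G(B, c) = B + 2*c
(T + 42191)/(-47177 + G(Q, -74)) = (-9082 + 42191)/(-47177 + (197 + 2*(-74))) = 33109/(-47177 + (197 - 148)) = 33109/(-47177 + 49) = 33109/(-47128) = 33109*(-1/47128) = -33109/47128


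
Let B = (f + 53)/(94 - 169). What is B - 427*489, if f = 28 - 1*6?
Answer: -208804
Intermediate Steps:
f = 22 (f = 28 - 6 = 22)
B = -1 (B = (22 + 53)/(94 - 169) = 75/(-75) = 75*(-1/75) = -1)
B - 427*489 = -1 - 427*489 = -1 - 208803 = -208804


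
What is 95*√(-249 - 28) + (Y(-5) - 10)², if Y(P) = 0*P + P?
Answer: 225 + 95*I*√277 ≈ 225.0 + 1581.1*I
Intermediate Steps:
Y(P) = P (Y(P) = 0 + P = P)
95*√(-249 - 28) + (Y(-5) - 10)² = 95*√(-249 - 28) + (-5 - 10)² = 95*√(-277) + (-15)² = 95*(I*√277) + 225 = 95*I*√277 + 225 = 225 + 95*I*√277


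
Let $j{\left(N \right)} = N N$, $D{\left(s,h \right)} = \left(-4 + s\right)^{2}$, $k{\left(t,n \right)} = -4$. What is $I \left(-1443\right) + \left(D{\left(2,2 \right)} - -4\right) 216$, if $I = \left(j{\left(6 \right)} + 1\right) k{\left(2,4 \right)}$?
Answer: $215292$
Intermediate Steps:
$j{\left(N \right)} = N^{2}$
$I = -148$ ($I = \left(6^{2} + 1\right) \left(-4\right) = \left(36 + 1\right) \left(-4\right) = 37 \left(-4\right) = -148$)
$I \left(-1443\right) + \left(D{\left(2,2 \right)} - -4\right) 216 = \left(-148\right) \left(-1443\right) + \left(\left(-4 + 2\right)^{2} - -4\right) 216 = 213564 + \left(\left(-2\right)^{2} + 4\right) 216 = 213564 + \left(4 + 4\right) 216 = 213564 + 8 \cdot 216 = 213564 + 1728 = 215292$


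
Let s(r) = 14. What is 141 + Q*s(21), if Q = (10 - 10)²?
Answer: 141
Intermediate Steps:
Q = 0 (Q = 0² = 0)
141 + Q*s(21) = 141 + 0*14 = 141 + 0 = 141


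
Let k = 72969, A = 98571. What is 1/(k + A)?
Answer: 1/171540 ≈ 5.8295e-6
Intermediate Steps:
1/(k + A) = 1/(72969 + 98571) = 1/171540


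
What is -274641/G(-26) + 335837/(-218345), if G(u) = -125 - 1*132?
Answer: 59880179036/56114665 ≈ 1067.1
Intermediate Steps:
G(u) = -257 (G(u) = -125 - 132 = -257)
-274641/G(-26) + 335837/(-218345) = -274641/(-257) + 335837/(-218345) = -274641*(-1/257) + 335837*(-1/218345) = 274641/257 - 335837/218345 = 59880179036/56114665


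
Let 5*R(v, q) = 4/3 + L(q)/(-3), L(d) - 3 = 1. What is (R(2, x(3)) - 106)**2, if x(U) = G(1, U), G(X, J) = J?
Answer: 11236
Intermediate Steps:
L(d) = 4 (L(d) = 3 + 1 = 4)
x(U) = U
R(v, q) = 0 (R(v, q) = (4/3 + 4/(-3))/5 = (4*(1/3) + 4*(-1/3))/5 = (4/3 - 4/3)/5 = (1/5)*0 = 0)
(R(2, x(3)) - 106)**2 = (0 - 106)**2 = (-106)**2 = 11236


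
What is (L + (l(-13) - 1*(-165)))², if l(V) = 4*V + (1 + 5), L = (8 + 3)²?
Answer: 57600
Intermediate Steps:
L = 121 (L = 11² = 121)
l(V) = 6 + 4*V (l(V) = 4*V + 6 = 6 + 4*V)
(L + (l(-13) - 1*(-165)))² = (121 + ((6 + 4*(-13)) - 1*(-165)))² = (121 + ((6 - 52) + 165))² = (121 + (-46 + 165))² = (121 + 119)² = 240² = 57600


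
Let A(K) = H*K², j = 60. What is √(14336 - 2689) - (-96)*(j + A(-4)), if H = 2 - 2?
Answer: 5760 + √11647 ≈ 5867.9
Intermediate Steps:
H = 0
A(K) = 0 (A(K) = 0*K² = 0)
√(14336 - 2689) - (-96)*(j + A(-4)) = √(14336 - 2689) - (-96)*(60 + 0) = √11647 - (-96)*60 = √11647 - 1*(-5760) = √11647 + 5760 = 5760 + √11647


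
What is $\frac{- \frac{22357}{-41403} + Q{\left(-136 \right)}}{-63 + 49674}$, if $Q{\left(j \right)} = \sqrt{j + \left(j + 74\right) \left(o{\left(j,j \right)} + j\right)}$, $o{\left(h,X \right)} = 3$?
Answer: $\frac{22357}{2054044233} + \frac{\sqrt{8110}}{49611} \approx 0.0018261$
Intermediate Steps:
$Q{\left(j \right)} = \sqrt{j + \left(3 + j\right) \left(74 + j\right)}$ ($Q{\left(j \right)} = \sqrt{j + \left(j + 74\right) \left(3 + j\right)} = \sqrt{j + \left(74 + j\right) \left(3 + j\right)} = \sqrt{j + \left(3 + j\right) \left(74 + j\right)}$)
$\frac{- \frac{22357}{-41403} + Q{\left(-136 \right)}}{-63 + 49674} = \frac{- \frac{22357}{-41403} + \sqrt{222 + \left(-136\right)^{2} + 78 \left(-136\right)}}{-63 + 49674} = \frac{\left(-22357\right) \left(- \frac{1}{41403}\right) + \sqrt{222 + 18496 - 10608}}{49611} = \left(\frac{22357}{41403} + \sqrt{8110}\right) \frac{1}{49611} = \frac{22357}{2054044233} + \frac{\sqrt{8110}}{49611}$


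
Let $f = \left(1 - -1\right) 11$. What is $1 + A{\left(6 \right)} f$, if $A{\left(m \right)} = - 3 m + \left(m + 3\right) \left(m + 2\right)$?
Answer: $1189$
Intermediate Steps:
$A{\left(m \right)} = - 3 m + \left(2 + m\right) \left(3 + m\right)$ ($A{\left(m \right)} = - 3 m + \left(3 + m\right) \left(2 + m\right) = - 3 m + \left(2 + m\right) \left(3 + m\right)$)
$f = 22$ ($f = \left(1 + 1\right) 11 = 2 \cdot 11 = 22$)
$1 + A{\left(6 \right)} f = 1 + \left(6 + 6^{2} + 2 \cdot 6\right) 22 = 1 + \left(6 + 36 + 12\right) 22 = 1 + 54 \cdot 22 = 1 + 1188 = 1189$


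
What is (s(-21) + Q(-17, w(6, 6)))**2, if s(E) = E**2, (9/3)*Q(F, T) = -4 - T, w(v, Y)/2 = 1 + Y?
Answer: 189225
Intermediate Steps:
w(v, Y) = 2 + 2*Y (w(v, Y) = 2*(1 + Y) = 2 + 2*Y)
Q(F, T) = -4/3 - T/3 (Q(F, T) = (-4 - T)/3 = -4/3 - T/3)
(s(-21) + Q(-17, w(6, 6)))**2 = ((-21)**2 + (-4/3 - (2 + 2*6)/3))**2 = (441 + (-4/3 - (2 + 12)/3))**2 = (441 + (-4/3 - 1/3*14))**2 = (441 + (-4/3 - 14/3))**2 = (441 - 6)**2 = 435**2 = 189225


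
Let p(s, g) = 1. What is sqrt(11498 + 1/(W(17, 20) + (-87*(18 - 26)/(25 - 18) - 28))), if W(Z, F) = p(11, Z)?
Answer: sqrt(17488479)/39 ≈ 107.23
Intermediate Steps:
W(Z, F) = 1
sqrt(11498 + 1/(W(17, 20) + (-87*(18 - 26)/(25 - 18) - 28))) = sqrt(11498 + 1/(1 + (-87*(18 - 26)/(25 - 18) - 28))) = sqrt(11498 + 1/(1 + (-(-696)/7 - 28))) = sqrt(11498 + 1/(1 + (-87*(-8/7) - 28))) = sqrt(11498 + 1/(1 + (696/7 - 28))) = sqrt(11498 + 1/(1 + 500/7)) = sqrt(11498 + 1/(507/7)) = sqrt(11498 + 7/507) = sqrt(5829493/507) = sqrt(17488479)/39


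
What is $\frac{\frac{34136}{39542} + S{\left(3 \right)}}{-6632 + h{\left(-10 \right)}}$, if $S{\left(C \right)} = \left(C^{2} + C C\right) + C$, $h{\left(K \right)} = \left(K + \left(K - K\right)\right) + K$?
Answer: $- \frac{25427}{7736276} \approx -0.0032867$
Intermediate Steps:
$h{\left(K \right)} = 2 K$ ($h{\left(K \right)} = \left(K + 0\right) + K = K + K = 2 K$)
$S{\left(C \right)} = C + 2 C^{2}$ ($S{\left(C \right)} = \left(C^{2} + C^{2}\right) + C = 2 C^{2} + C = C + 2 C^{2}$)
$\frac{\frac{34136}{39542} + S{\left(3 \right)}}{-6632 + h{\left(-10 \right)}} = \frac{\frac{34136}{39542} + 3 \left(1 + 2 \cdot 3\right)}{-6632 + 2 \left(-10\right)} = \frac{34136 \cdot \frac{1}{39542} + 3 \left(1 + 6\right)}{-6632 - 20} = \frac{\frac{1004}{1163} + 3 \cdot 7}{-6652} = \left(\frac{1004}{1163} + 21\right) \left(- \frac{1}{6652}\right) = \frac{25427}{1163} \left(- \frac{1}{6652}\right) = - \frac{25427}{7736276}$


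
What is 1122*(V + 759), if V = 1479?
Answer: 2511036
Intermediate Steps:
1122*(V + 759) = 1122*(1479 + 759) = 1122*2238 = 2511036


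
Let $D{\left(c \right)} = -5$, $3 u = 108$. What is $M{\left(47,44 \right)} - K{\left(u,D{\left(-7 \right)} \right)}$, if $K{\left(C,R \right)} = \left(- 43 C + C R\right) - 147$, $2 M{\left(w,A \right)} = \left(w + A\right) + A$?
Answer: $\frac{3885}{2} \approx 1942.5$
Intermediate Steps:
$u = 36$ ($u = \frac{1}{3} \cdot 108 = 36$)
$M{\left(w,A \right)} = A + \frac{w}{2}$ ($M{\left(w,A \right)} = \frac{\left(w + A\right) + A}{2} = \frac{\left(A + w\right) + A}{2} = \frac{w + 2 A}{2} = A + \frac{w}{2}$)
$K{\left(C,R \right)} = -147 - 43 C + C R$
$M{\left(47,44 \right)} - K{\left(u,D{\left(-7 \right)} \right)} = \left(44 + \frac{1}{2} \cdot 47\right) - \left(-147 - 1548 + 36 \left(-5\right)\right) = \left(44 + \frac{47}{2}\right) - \left(-147 - 1548 - 180\right) = \frac{135}{2} - -1875 = \frac{135}{2} + 1875 = \frac{3885}{2}$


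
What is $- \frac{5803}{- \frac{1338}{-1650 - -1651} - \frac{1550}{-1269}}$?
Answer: $\frac{7364007}{1696372} \approx 4.341$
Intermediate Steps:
$- \frac{5803}{- \frac{1338}{-1650 - -1651} - \frac{1550}{-1269}} = - \frac{5803}{- \frac{1338}{-1650 + 1651} - - \frac{1550}{1269}} = - \frac{5803}{- \frac{1338}{1} + \frac{1550}{1269}} = - \frac{5803}{\left(-1338\right) 1 + \frac{1550}{1269}} = - \frac{5803}{-1338 + \frac{1550}{1269}} = - \frac{5803}{- \frac{1696372}{1269}} = \left(-5803\right) \left(- \frac{1269}{1696372}\right) = \frac{7364007}{1696372}$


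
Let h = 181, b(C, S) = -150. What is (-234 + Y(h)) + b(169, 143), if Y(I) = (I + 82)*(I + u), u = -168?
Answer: 3035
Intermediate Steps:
Y(I) = (-168 + I)*(82 + I) (Y(I) = (I + 82)*(I - 168) = (82 + I)*(-168 + I) = (-168 + I)*(82 + I))
(-234 + Y(h)) + b(169, 143) = (-234 + (-13776 + 181**2 - 86*181)) - 150 = (-234 + (-13776 + 32761 - 15566)) - 150 = (-234 + 3419) - 150 = 3185 - 150 = 3035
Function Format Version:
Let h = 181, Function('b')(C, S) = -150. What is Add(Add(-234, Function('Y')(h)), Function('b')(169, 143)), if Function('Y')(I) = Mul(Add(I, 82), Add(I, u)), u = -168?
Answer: 3035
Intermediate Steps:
Function('Y')(I) = Mul(Add(-168, I), Add(82, I)) (Function('Y')(I) = Mul(Add(I, 82), Add(I, -168)) = Mul(Add(82, I), Add(-168, I)) = Mul(Add(-168, I), Add(82, I)))
Add(Add(-234, Function('Y')(h)), Function('b')(169, 143)) = Add(Add(-234, Add(-13776, Pow(181, 2), Mul(-86, 181))), -150) = Add(Add(-234, Add(-13776, 32761, -15566)), -150) = Add(Add(-234, 3419), -150) = Add(3185, -150) = 3035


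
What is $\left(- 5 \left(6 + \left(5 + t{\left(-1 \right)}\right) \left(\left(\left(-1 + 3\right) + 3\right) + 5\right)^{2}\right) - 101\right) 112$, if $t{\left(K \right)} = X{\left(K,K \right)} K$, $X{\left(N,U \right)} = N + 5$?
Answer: $-70672$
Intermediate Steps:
$X{\left(N,U \right)} = 5 + N$
$t{\left(K \right)} = K \left(5 + K\right)$ ($t{\left(K \right)} = \left(5 + K\right) K = K \left(5 + K\right)$)
$\left(- 5 \left(6 + \left(5 + t{\left(-1 \right)}\right) \left(\left(\left(-1 + 3\right) + 3\right) + 5\right)^{2}\right) - 101\right) 112 = \left(- 5 \left(6 + \left(5 - \left(5 - 1\right)\right) \left(\left(\left(-1 + 3\right) + 3\right) + 5\right)^{2}\right) - 101\right) 112 = \left(- 5 \left(6 + \left(5 - 4\right) \left(\left(2 + 3\right) + 5\right)^{2}\right) - 101\right) 112 = \left(- 5 \left(6 + \left(5 - 4\right) \left(5 + 5\right)^{2}\right) - 101\right) 112 = \left(- 5 \left(6 + 1 \cdot 10^{2}\right) - 101\right) 112 = \left(- 5 \left(6 + 1 \cdot 100\right) - 101\right) 112 = \left(- 5 \left(6 + 100\right) - 101\right) 112 = \left(\left(-5\right) 106 - 101\right) 112 = \left(-530 - 101\right) 112 = \left(-631\right) 112 = -70672$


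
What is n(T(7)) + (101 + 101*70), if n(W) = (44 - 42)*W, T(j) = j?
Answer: 7185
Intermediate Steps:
n(W) = 2*W
n(T(7)) + (101 + 101*70) = 2*7 + (101 + 101*70) = 14 + (101 + 7070) = 14 + 7171 = 7185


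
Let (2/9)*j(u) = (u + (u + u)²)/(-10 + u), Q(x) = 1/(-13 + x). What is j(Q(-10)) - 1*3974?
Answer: -14075851/3542 ≈ -3974.0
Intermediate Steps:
j(u) = 9*(u + 4*u²)/(2*(-10 + u)) (j(u) = 9*((u + (u + u)²)/(-10 + u))/2 = 9*((u + (2*u)²)/(-10 + u))/2 = 9*((u + 4*u²)/(-10 + u))/2 = 9*(u + 4*u²)/(2*(-10 + u)))
j(Q(-10)) - 1*3974 = 9*(1 + 4/(-13 - 10))/(2*(-13 - 10)*(-10 + 1/(-13 - 10))) - 1*3974 = (9/2)*(1 + 4/(-23))/(-23*(-10 + 1/(-23))) - 3974 = (9/2)*(-1/23)*(1 + 4*(-1/23))/(-10 - 1/23) - 3974 = (9/2)*(-1/23)*(1 - 4/23)/(-231/23) - 3974 = (9/2)*(-1/23)*(-23/231)*(19/23) - 3974 = 57/3542 - 3974 = -14075851/3542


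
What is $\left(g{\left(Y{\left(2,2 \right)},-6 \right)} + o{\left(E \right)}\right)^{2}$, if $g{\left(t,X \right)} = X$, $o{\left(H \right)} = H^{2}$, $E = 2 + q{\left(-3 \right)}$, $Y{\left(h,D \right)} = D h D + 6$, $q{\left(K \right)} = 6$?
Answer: $3364$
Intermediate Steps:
$Y{\left(h,D \right)} = 6 + h D^{2}$ ($Y{\left(h,D \right)} = h D^{2} + 6 = 6 + h D^{2}$)
$E = 8$ ($E = 2 + 6 = 8$)
$\left(g{\left(Y{\left(2,2 \right)},-6 \right)} + o{\left(E \right)}\right)^{2} = \left(-6 + 8^{2}\right)^{2} = \left(-6 + 64\right)^{2} = 58^{2} = 3364$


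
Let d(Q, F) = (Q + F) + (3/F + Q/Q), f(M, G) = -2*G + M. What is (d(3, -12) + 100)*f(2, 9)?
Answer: -1468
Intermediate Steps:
f(M, G) = M - 2*G
d(Q, F) = 1 + F + Q + 3/F (d(Q, F) = (F + Q) + (3/F + 1) = (F + Q) + (1 + 3/F) = 1 + F + Q + 3/F)
(d(3, -12) + 100)*f(2, 9) = ((1 - 12 + 3 + 3/(-12)) + 100)*(2 - 2*9) = ((1 - 12 + 3 + 3*(-1/12)) + 100)*(2 - 18) = ((1 - 12 + 3 - 1/4) + 100)*(-16) = (-33/4 + 100)*(-16) = (367/4)*(-16) = -1468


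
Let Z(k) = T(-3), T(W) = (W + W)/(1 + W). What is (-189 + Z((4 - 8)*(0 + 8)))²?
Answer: 34596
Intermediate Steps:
T(W) = 2*W/(1 + W) (T(W) = (2*W)/(1 + W) = 2*W/(1 + W))
Z(k) = 3 (Z(k) = 2*(-3)/(1 - 3) = 2*(-3)/(-2) = 2*(-3)*(-½) = 3)
(-189 + Z((4 - 8)*(0 + 8)))² = (-189 + 3)² = (-186)² = 34596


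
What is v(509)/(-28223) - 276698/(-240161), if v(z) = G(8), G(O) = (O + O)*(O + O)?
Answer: 7747766438/6778063903 ≈ 1.1431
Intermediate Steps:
G(O) = 4*O² (G(O) = (2*O)*(2*O) = 4*O²)
v(z) = 256 (v(z) = 4*8² = 4*64 = 256)
v(509)/(-28223) - 276698/(-240161) = 256/(-28223) - 276698/(-240161) = 256*(-1/28223) - 276698*(-1/240161) = -256/28223 + 276698/240161 = 7747766438/6778063903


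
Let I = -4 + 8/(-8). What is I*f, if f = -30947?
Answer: 154735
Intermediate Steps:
I = -5 (I = -4 + 8*(-⅛) = -4 - 1 = -5)
I*f = -5*(-30947) = 154735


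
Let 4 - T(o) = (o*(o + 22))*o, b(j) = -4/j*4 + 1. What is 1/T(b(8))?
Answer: -1/17 ≈ -0.058824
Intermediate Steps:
b(j) = 1 - 16/j (b(j) = -16/j + 1 = 1 - 16/j)
T(o) = 4 - o²*(22 + o) (T(o) = 4 - o*(o + 22)*o = 4 - o*(22 + o)*o = 4 - o²*(22 + o))
1/T(b(8)) = 1/(4 - ((-16 + 8)/8)³ - 22*(-16 + 8)²/64) = 1/(4 - ((⅛)*(-8))³ - 22*1²) = 1/(4 - 1*(-1)³ - 22*(-1)²) = 1/(4 - 1*(-1) - 22*1) = 1/(4 + 1 - 22) = 1/(-17) = -1/17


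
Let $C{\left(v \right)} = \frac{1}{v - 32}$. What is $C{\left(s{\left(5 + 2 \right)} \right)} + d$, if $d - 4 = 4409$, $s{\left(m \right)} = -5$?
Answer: $\frac{163280}{37} \approx 4413.0$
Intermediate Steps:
$d = 4413$ ($d = 4 + 4409 = 4413$)
$C{\left(v \right)} = \frac{1}{-32 + v}$
$C{\left(s{\left(5 + 2 \right)} \right)} + d = \frac{1}{-32 - 5} + 4413 = \frac{1}{-37} + 4413 = - \frac{1}{37} + 4413 = \frac{163280}{37}$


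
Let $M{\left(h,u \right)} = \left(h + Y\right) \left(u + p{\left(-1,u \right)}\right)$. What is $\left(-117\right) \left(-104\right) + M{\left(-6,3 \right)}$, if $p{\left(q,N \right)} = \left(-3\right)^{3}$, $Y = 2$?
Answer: $12264$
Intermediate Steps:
$p{\left(q,N \right)} = -27$
$M{\left(h,u \right)} = \left(-27 + u\right) \left(2 + h\right)$ ($M{\left(h,u \right)} = \left(h + 2\right) \left(u - 27\right) = \left(2 + h\right) \left(-27 + u\right) = \left(-27 + u\right) \left(2 + h\right)$)
$\left(-117\right) \left(-104\right) + M{\left(-6,3 \right)} = \left(-117\right) \left(-104\right) - -96 = 12168 + \left(-54 + 162 + 6 - 18\right) = 12168 + 96 = 12264$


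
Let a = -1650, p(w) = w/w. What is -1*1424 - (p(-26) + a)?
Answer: 225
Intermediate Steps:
p(w) = 1
-1*1424 - (p(-26) + a) = -1*1424 - (1 - 1650) = -1424 - 1*(-1649) = -1424 + 1649 = 225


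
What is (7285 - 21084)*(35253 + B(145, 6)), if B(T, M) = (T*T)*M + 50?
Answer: -2227889947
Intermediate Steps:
B(T, M) = 50 + M*T**2 (B(T, M) = T**2*M + 50 = M*T**2 + 50 = 50 + M*T**2)
(7285 - 21084)*(35253 + B(145, 6)) = (7285 - 21084)*(35253 + (50 + 6*145**2)) = -13799*(35253 + (50 + 6*21025)) = -13799*(35253 + (50 + 126150)) = -13799*(35253 + 126200) = -13799*161453 = -2227889947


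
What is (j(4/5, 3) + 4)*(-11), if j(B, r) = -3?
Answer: -11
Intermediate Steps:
(j(4/5, 3) + 4)*(-11) = (-3 + 4)*(-11) = 1*(-11) = -11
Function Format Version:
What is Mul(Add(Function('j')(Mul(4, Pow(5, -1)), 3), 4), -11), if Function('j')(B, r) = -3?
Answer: -11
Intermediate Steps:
Mul(Add(Function('j')(Mul(4, Pow(5, -1)), 3), 4), -11) = Mul(Add(-3, 4), -11) = Mul(1, -11) = -11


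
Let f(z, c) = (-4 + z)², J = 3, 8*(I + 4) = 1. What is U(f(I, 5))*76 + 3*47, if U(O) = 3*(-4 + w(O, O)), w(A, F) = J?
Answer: -87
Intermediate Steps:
I = -31/8 (I = -4 + (⅛)*1 = -4 + ⅛ = -31/8 ≈ -3.8750)
w(A, F) = 3
U(O) = -3 (U(O) = 3*(-4 + 3) = 3*(-1) = -3)
U(f(I, 5))*76 + 3*47 = -3*76 + 3*47 = -228 + 141 = -87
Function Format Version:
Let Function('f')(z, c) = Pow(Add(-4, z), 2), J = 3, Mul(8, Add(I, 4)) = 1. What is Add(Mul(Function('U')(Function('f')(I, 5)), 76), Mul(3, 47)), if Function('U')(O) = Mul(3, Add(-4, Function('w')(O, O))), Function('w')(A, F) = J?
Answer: -87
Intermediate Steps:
I = Rational(-31, 8) (I = Add(-4, Mul(Rational(1, 8), 1)) = Add(-4, Rational(1, 8)) = Rational(-31, 8) ≈ -3.8750)
Function('w')(A, F) = 3
Function('U')(O) = -3 (Function('U')(O) = Mul(3, Add(-4, 3)) = Mul(3, -1) = -3)
Add(Mul(Function('U')(Function('f')(I, 5)), 76), Mul(3, 47)) = Add(Mul(-3, 76), Mul(3, 47)) = Add(-228, 141) = -87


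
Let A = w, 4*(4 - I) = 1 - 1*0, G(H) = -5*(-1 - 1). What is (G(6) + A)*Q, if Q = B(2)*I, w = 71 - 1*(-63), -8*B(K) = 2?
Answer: -135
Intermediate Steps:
G(H) = 10 (G(H) = -5*(-2) = 10)
B(K) = -¼ (B(K) = -⅛*2 = -¼)
w = 134 (w = 71 + 63 = 134)
I = 15/4 (I = 4 - (1 - 1*0)/4 = 4 - (1 + 0)/4 = 4 - ¼*1 = 4 - ¼ = 15/4 ≈ 3.7500)
A = 134
Q = -15/16 (Q = -¼*15/4 = -15/16 ≈ -0.93750)
(G(6) + A)*Q = (10 + 134)*(-15/16) = 144*(-15/16) = -135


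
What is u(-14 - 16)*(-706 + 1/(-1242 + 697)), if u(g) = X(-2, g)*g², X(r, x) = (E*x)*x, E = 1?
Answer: -62332902000/109 ≈ -5.7186e+8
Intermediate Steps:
X(r, x) = x² (X(r, x) = (1*x)*x = x*x = x²)
u(g) = g⁴ (u(g) = g²*g² = g⁴)
u(-14 - 16)*(-706 + 1/(-1242 + 697)) = (-14 - 16)⁴*(-706 + 1/(-1242 + 697)) = (-30)⁴*(-706 + 1/(-545)) = 810000*(-706 - 1/545) = 810000*(-384771/545) = -62332902000/109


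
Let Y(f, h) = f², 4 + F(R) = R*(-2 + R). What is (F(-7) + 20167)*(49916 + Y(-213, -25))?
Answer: 1927234410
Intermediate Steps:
F(R) = -4 + R*(-2 + R)
(F(-7) + 20167)*(49916 + Y(-213, -25)) = ((-4 + (-7)² - 2*(-7)) + 20167)*(49916 + (-213)²) = ((-4 + 49 + 14) + 20167)*(49916 + 45369) = (59 + 20167)*95285 = 20226*95285 = 1927234410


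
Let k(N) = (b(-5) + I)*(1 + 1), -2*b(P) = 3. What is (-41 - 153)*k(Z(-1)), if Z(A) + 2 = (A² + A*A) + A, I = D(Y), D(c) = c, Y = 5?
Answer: -1358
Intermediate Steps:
b(P) = -3/2 (b(P) = -½*3 = -3/2)
I = 5
Z(A) = -2 + A + 2*A² (Z(A) = -2 + ((A² + A*A) + A) = -2 + ((A² + A²) + A) = -2 + (2*A² + A) = -2 + (A + 2*A²) = -2 + A + 2*A²)
k(N) = 7 (k(N) = (-3/2 + 5)*(1 + 1) = (7/2)*2 = 7)
(-41 - 153)*k(Z(-1)) = (-41 - 153)*7 = -194*7 = -1358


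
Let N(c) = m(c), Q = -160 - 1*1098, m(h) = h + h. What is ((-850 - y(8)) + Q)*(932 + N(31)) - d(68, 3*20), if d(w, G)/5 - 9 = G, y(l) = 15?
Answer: -2110607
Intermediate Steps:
m(h) = 2*h
Q = -1258 (Q = -160 - 1098 = -1258)
N(c) = 2*c
d(w, G) = 45 + 5*G
((-850 - y(8)) + Q)*(932 + N(31)) - d(68, 3*20) = ((-850 - 1*15) - 1258)*(932 + 2*31) - (45 + 5*(3*20)) = ((-850 - 15) - 1258)*(932 + 62) - (45 + 5*60) = (-865 - 1258)*994 - (45 + 300) = -2123*994 - 1*345 = -2110262 - 345 = -2110607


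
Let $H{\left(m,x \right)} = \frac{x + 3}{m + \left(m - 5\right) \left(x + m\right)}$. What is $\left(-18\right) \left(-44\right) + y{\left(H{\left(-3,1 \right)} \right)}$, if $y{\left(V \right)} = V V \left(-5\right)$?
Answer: $\frac{133768}{169} \approx 791.53$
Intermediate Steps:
$H{\left(m,x \right)} = \frac{3 + x}{m + \left(-5 + m\right) \left(m + x\right)}$
$y{\left(V \right)} = - 5 V^{2}$ ($y{\left(V \right)} = V^{2} \left(-5\right) = - 5 V^{2}$)
$\left(-18\right) \left(-44\right) + y{\left(H{\left(-3,1 \right)} \right)} = \left(-18\right) \left(-44\right) - 5 \left(\frac{3 + 1}{\left(-3\right)^{2} - 5 - -12 - 3}\right)^{2} = 792 - 5 \left(\frac{1}{9 - 5 + 12 - 3} \cdot 4\right)^{2} = 792 - 5 \left(\frac{1}{13} \cdot 4\right)^{2} = 792 - 5 \left(\frac{4}{13}\right)^{2} = 792 - \frac{80}{169} = \frac{133768}{169}$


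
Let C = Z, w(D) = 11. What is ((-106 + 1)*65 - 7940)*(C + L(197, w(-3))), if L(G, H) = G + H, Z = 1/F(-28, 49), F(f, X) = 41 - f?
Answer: -211922045/69 ≈ -3.0713e+6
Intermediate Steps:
Z = 1/69 (Z = 1/(41 - 1*(-28)) = 1/(41 + 28) = 1/69 ≈ 0.014493)
C = 1/69 ≈ 0.014493
((-106 + 1)*65 - 7940)*(C + L(197, w(-3))) = ((-106 + 1)*65 - 7940)*(1/69 + (197 + 11)) = (-105*65 - 7940)*(1/69 + 208) = (-6825 - 7940)*(14353/69) = -14765*14353/69 = -211922045/69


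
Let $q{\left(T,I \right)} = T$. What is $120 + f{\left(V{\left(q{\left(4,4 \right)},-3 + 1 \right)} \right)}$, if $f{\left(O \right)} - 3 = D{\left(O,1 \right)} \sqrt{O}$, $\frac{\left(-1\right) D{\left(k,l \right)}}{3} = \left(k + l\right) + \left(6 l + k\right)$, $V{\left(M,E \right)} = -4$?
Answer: $123 + 6 i \approx 123.0 + 6.0 i$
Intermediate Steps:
$D{\left(k,l \right)} = - 21 l - 6 k$ ($D{\left(k,l \right)} = - 3 \left(\left(k + l\right) + \left(6 l + k\right)\right) = - 3 \left(\left(k + l\right) + \left(k + 6 l\right)\right) = - 3 \left(2 k + 7 l\right) = - 21 l - 6 k$)
$f{\left(O \right)} = 3 + \sqrt{O} \left(-21 - 6 O\right)$ ($f{\left(O \right)} = 3 + \left(\left(-21\right) 1 - 6 O\right) \sqrt{O} = 3 + \left(-21 - 6 O\right) \sqrt{O} = 3 + \sqrt{O} \left(-21 - 6 O\right)$)
$120 + f{\left(V{\left(q{\left(4,4 \right)},-3 + 1 \right)} \right)} = 120 + \left(3 - 3 \sqrt{-4} \left(7 + 2 \left(-4\right)\right)\right) = 120 + \left(3 - 3 \cdot 2 i \left(7 - 8\right)\right) = 120 + \left(3 - 3 \cdot 2 i \left(-1\right)\right) = 120 + \left(3 + 6 i\right) = 123 + 6 i$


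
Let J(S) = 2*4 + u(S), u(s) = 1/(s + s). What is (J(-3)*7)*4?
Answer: 658/3 ≈ 219.33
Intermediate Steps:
u(s) = 1/(2*s)
J(S) = 8 + 1/(2*S) (J(S) = 2*4 + 1/(2*S) = 8 + 1/(2*S))
(J(-3)*7)*4 = ((8 + (½)/(-3))*7)*4 = ((8 + (½)*(-⅓))*7)*4 = ((8 - ⅙)*7)*4 = ((47/6)*7)*4 = (329/6)*4 = 658/3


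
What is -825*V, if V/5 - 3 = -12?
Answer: 37125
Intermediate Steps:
V = -45 (V = 15 + 5*(-12) = 15 - 60 = -45)
-825*V = -825*(-45) = 37125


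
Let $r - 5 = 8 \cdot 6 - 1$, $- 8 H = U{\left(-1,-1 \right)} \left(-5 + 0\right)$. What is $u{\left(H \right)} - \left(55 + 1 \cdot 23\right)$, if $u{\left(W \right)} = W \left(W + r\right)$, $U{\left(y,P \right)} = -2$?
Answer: $- \frac{2263}{16} \approx -141.44$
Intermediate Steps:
$H = - \frac{5}{4}$ ($H = - \frac{\left(-2\right) \left(-5 + 0\right)}{8} = - \frac{\left(-2\right) \left(-5\right)}{8} = \left(- \frac{1}{8}\right) 10 = - \frac{5}{4} \approx -1.25$)
$r = 52$ ($r = 5 + \left(8 \cdot 6 - 1\right) = 5 + \left(48 - 1\right) = 5 + 47 = 52$)
$u{\left(W \right)} = W \left(52 + W\right)$ ($u{\left(W \right)} = W \left(W + 52\right) = W \left(52 + W\right)$)
$u{\left(H \right)} - \left(55 + 1 \cdot 23\right) = - \frac{5 \left(52 - \frac{5}{4}\right)}{4} - \left(55 + 1 \cdot 23\right) = \left(- \frac{5}{4}\right) \frac{203}{4} - \left(55 + 23\right) = - \frac{1015}{16} - 78 = - \frac{2263}{16}$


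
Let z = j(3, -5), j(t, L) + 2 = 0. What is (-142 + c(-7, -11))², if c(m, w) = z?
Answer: 20736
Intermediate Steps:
j(t, L) = -2 (j(t, L) = -2 + 0 = -2)
z = -2
c(m, w) = -2
(-142 + c(-7, -11))² = (-142 - 2)² = (-144)² = 20736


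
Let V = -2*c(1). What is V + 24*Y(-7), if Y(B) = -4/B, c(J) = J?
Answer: 82/7 ≈ 11.714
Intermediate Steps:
V = -2 (V = -2*1 = -2)
V + 24*Y(-7) = -2 + 24*(-4/(-7)) = -2 + 24*(-4*(-⅐)) = -2 + 24*(4/7) = -2 + 96/7 = 82/7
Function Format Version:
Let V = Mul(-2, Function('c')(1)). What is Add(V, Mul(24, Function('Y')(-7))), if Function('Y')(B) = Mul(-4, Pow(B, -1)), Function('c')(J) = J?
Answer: Rational(82, 7) ≈ 11.714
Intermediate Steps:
V = -2 (V = Mul(-2, 1) = -2)
Add(V, Mul(24, Function('Y')(-7))) = Add(-2, Mul(24, Mul(-4, Pow(-7, -1)))) = Add(-2, Mul(24, Mul(-4, Rational(-1, 7)))) = Add(-2, Mul(24, Rational(4, 7))) = Add(-2, Rational(96, 7)) = Rational(82, 7)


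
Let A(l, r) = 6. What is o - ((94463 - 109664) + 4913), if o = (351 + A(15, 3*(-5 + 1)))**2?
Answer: 137737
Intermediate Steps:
o = 127449 (o = (351 + 6)**2 = 357**2 = 127449)
o - ((94463 - 109664) + 4913) = 127449 - ((94463 - 109664) + 4913) = 127449 - (-15201 + 4913) = 127449 - 1*(-10288) = 127449 + 10288 = 137737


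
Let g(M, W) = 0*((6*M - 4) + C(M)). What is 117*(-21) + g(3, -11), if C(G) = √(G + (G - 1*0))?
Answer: -2457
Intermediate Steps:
C(G) = √2*√G (C(G) = √(G + (G + 0)) = √(G + G) = √(2*G) = √2*√G)
g(M, W) = 0 (g(M, W) = 0*((6*M - 4) + √2*√M) = 0*((-4 + 6*M) + √2*√M) = 0*(-4 + 6*M + √2*√M) = 0)
117*(-21) + g(3, -11) = 117*(-21) + 0 = -2457 + 0 = -2457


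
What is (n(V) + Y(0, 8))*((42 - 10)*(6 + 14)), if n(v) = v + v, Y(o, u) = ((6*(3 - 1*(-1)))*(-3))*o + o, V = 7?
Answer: 8960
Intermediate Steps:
Y(o, u) = -71*o (Y(o, u) = ((6*(3 + 1))*(-3))*o + o = ((6*4)*(-3))*o + o = (24*(-3))*o + o = -72*o + o = -71*o)
n(v) = 2*v
(n(V) + Y(0, 8))*((42 - 10)*(6 + 14)) = (2*7 - 71*0)*((42 - 10)*(6 + 14)) = (14 + 0)*(32*20) = 14*640 = 8960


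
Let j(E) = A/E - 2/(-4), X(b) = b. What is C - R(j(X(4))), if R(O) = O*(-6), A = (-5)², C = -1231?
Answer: -2381/2 ≈ -1190.5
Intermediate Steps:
A = 25
j(E) = ½ + 25/E (j(E) = 25/E - 2/(-4) = 25/E - 2*(-¼) = 25/E + ½ = ½ + 25/E)
R(O) = -6*O
C - R(j(X(4))) = -1231 - (-6)*(½)*(50 + 4)/4 = -1231 - (-6)*(½)*(¼)*54 = -1231 - (-6)*27/4 = -1231 - 1*(-81/2) = -1231 + 81/2 = -2381/2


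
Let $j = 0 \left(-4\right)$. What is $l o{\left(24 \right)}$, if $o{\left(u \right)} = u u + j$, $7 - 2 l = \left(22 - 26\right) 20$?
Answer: $25056$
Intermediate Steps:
$j = 0$
$l = \frac{87}{2}$ ($l = \frac{7}{2} - \frac{\left(22 - 26\right) 20}{2} = \frac{7}{2} - \frac{\left(-4\right) 20}{2} = \frac{7}{2} - -40 = \frac{7}{2} + 40 = \frac{87}{2} \approx 43.5$)
$o{\left(u \right)} = u^{2}$ ($o{\left(u \right)} = u u + 0 = u^{2} + 0 = u^{2}$)
$l o{\left(24 \right)} = \frac{87 \cdot 24^{2}}{2} = \frac{87}{2} \cdot 576 = 25056$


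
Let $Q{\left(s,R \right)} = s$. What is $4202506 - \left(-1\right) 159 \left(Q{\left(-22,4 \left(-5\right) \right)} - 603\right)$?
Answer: $4103131$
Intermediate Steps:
$4202506 - \left(-1\right) 159 \left(Q{\left(-22,4 \left(-5\right) \right)} - 603\right) = 4202506 - \left(-1\right) 159 \left(-22 - 603\right) = 4202506 - \left(-159\right) \left(-625\right) = 4202506 - 99375 = 4103131$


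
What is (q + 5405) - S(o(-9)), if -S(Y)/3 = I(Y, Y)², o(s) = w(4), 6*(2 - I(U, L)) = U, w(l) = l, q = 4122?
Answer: 28597/3 ≈ 9532.3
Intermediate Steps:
I(U, L) = 2 - U/6
o(s) = 4
S(Y) = -3*(2 - Y/6)²
(q + 5405) - S(o(-9)) = (4122 + 5405) - (-1)*(-12 + 4)²/12 = 9527 - (-1)*(-8)²/12 = 9527 - (-1)*64/12 = 9527 - 1*(-16/3) = 9527 + 16/3 = 28597/3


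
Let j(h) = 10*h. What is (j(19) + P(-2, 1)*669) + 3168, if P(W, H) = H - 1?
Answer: 3358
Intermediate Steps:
P(W, H) = -1 + H
(j(19) + P(-2, 1)*669) + 3168 = (10*19 + (-1 + 1)*669) + 3168 = (190 + 0*669) + 3168 = (190 + 0) + 3168 = 190 + 3168 = 3358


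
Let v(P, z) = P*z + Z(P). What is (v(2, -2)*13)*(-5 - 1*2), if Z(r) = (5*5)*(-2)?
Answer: 4914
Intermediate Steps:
Z(r) = -50 (Z(r) = 25*(-2) = -50)
v(P, z) = -50 + P*z (v(P, z) = P*z - 50 = -50 + P*z)
(v(2, -2)*13)*(-5 - 1*2) = ((-50 + 2*(-2))*13)*(-5 - 1*2) = ((-50 - 4)*13)*(-5 - 2) = -54*13*(-7) = -702*(-7) = 4914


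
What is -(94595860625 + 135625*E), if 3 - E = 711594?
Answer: 1913668750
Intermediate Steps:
E = -711591 (E = 3 - 1*711594 = 3 - 711594 = -711591)
-(94595860625 + 135625*E) = -135625/(1/(697481 - 711591)) = -135625/(1/(-14110)) = -135625/(-1/14110) = -135625*(-14110) = 1913668750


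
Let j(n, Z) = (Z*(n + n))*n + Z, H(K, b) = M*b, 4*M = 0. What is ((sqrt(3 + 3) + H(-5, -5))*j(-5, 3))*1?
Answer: 153*sqrt(6) ≈ 374.77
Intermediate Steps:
M = 0 (M = (1/4)*0 = 0)
H(K, b) = 0 (H(K, b) = 0*b = 0)
j(n, Z) = Z + 2*Z*n**2 (j(n, Z) = (Z*(2*n))*n + Z = (2*Z*n)*n + Z = 2*Z*n**2 + Z = Z + 2*Z*n**2)
((sqrt(3 + 3) + H(-5, -5))*j(-5, 3))*1 = ((sqrt(3 + 3) + 0)*(3*(1 + 2*(-5)**2)))*1 = ((sqrt(6) + 0)*(3*(1 + 2*25)))*1 = (sqrt(6)*(3*(1 + 50)))*1 = (sqrt(6)*(3*51))*1 = (sqrt(6)*153)*1 = (153*sqrt(6))*1 = 153*sqrt(6)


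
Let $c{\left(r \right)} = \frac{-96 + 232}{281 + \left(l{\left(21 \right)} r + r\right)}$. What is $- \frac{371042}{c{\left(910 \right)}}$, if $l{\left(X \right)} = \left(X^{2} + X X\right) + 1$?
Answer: $- \frac{8781920273}{4} \approx -2.1955 \cdot 10^{9}$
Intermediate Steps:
$l{\left(X \right)} = 1 + 2 X^{2}$ ($l{\left(X \right)} = \left(X^{2} + X^{2}\right) + 1 = 2 X^{2} + 1 = 1 + 2 X^{2}$)
$c{\left(r \right)} = \frac{136}{281 + 884 r}$ ($c{\left(r \right)} = \frac{-96 + 232}{281 + \left(\left(1 + 2 \cdot 21^{2}\right) r + r\right)} = \frac{136}{281 + \left(\left(1 + 2 \cdot 441\right) r + r\right)} = \frac{136}{281 + \left(\left(1 + 882\right) r + r\right)} = \frac{136}{281 + \left(883 r + r\right)} = \frac{136}{281 + 884 r}$)
$- \frac{371042}{c{\left(910 \right)}} = - \frac{371042}{136 \frac{1}{281 + 884 \cdot 910}} = - \frac{371042}{136 \frac{1}{281 + 804440}} = - \frac{371042}{136 \cdot \frac{1}{804721}} = - \frac{371042}{\frac{136}{804721}} = \left(-371042\right) \frac{804721}{136} = - \frac{8781920273}{4}$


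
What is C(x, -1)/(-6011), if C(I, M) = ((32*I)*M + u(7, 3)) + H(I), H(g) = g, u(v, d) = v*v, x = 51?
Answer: 1532/6011 ≈ 0.25487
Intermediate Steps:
u(v, d) = v**2
C(I, M) = 49 + I + 32*I*M (C(I, M) = ((32*I)*M + 7**2) + I = (32*I*M + 49) + I = (49 + 32*I*M) + I = 49 + I + 32*I*M)
C(x, -1)/(-6011) = (49 + 51 + 32*51*(-1))/(-6011) = (49 + 51 - 1632)*(-1/6011) = -1532*(-1/6011) = 1532/6011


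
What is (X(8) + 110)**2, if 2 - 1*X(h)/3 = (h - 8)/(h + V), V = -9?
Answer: 13456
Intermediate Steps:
X(h) = 6 - 3*(-8 + h)/(-9 + h) (X(h) = 6 - 3*(h - 8)/(h - 9) = 6 - 3*(-8 + h)/(-9 + h))
(X(8) + 110)**2 = (3*(-10 + 8)/(-9 + 8) + 110)**2 = (3*(-2)/(-1) + 110)**2 = (3*(-1)*(-2) + 110)**2 = (6 + 110)**2 = 116**2 = 13456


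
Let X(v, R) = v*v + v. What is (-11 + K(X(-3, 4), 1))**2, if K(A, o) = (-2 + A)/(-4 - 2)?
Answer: 1225/9 ≈ 136.11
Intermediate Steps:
X(v, R) = v + v**2 (X(v, R) = v**2 + v = v + v**2)
K(A, o) = 1/3 - A/6 (K(A, o) = (-2 + A)/(-6) = (-2 + A)*(-1/6) = 1/3 - A/6)
(-11 + K(X(-3, 4), 1))**2 = (-11 + (1/3 - (-1)*(1 - 3)/2))**2 = (-11 + (1/3 - (-1)*(-2)/2))**2 = (-11 + (1/3 - 1/6*6))**2 = (-11 + (1/3 - 1))**2 = (-11 - 2/3)**2 = (-35/3)**2 = 1225/9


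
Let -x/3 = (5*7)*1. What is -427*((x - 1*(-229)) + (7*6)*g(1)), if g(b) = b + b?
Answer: -88816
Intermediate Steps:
x = -105 (x = -3*5*7 = -105 ≈ -105.00)
g(b) = 2*b
-427*((x - 1*(-229)) + (7*6)*g(1)) = -427*((-105 - 1*(-229)) + (7*6)*(2*1)) = -427*((-105 + 229) + 42*2) = -427*(124 + 84) = -427*208 = -88816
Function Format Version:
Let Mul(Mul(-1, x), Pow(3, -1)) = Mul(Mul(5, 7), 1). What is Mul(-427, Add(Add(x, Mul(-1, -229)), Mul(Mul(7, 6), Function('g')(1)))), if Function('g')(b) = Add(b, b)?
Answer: -88816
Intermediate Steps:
x = -105 (x = Mul(-3, Mul(Mul(5, 7), 1)) = Mul(-3, Mul(35, 1)) = Mul(-3, 35) = -105)
Function('g')(b) = Mul(2, b)
Mul(-427, Add(Add(x, Mul(-1, -229)), Mul(Mul(7, 6), Function('g')(1)))) = Mul(-427, Add(Add(-105, Mul(-1, -229)), Mul(Mul(7, 6), Mul(2, 1)))) = Mul(-427, Add(Add(-105, 229), Mul(42, 2))) = Mul(-427, Add(124, 84)) = Mul(-427, 208) = -88816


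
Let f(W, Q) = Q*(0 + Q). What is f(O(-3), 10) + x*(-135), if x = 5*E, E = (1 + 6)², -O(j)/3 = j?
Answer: -32975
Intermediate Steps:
O(j) = -3*j
E = 49 (E = 7² = 49)
x = 245 (x = 5*49 = 245)
f(W, Q) = Q² (f(W, Q) = Q*Q = Q²)
f(O(-3), 10) + x*(-135) = 10² + 245*(-135) = 100 - 33075 = -32975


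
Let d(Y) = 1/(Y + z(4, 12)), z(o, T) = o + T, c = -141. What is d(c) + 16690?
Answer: 2086249/125 ≈ 16690.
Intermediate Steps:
z(o, T) = T + o
d(Y) = 1/(16 + Y) (d(Y) = 1/(Y + (12 + 4)) = 1/(Y + 16) = 1/(16 + Y))
d(c) + 16690 = 1/(16 - 141) + 16690 = 1/(-125) + 16690 = -1/125 + 16690 = 2086249/125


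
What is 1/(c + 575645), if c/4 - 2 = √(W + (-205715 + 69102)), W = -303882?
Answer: 575653/331383424329 - 4*I*√440495/331383424329 ≈ 1.7371e-6 - 8.0112e-9*I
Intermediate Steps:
c = 8 + 4*I*√440495 (c = 8 + 4*√(-303882 + (-205715 + 69102)) = 8 + 4*√(-303882 - 136613) = 8 + 4*√(-440495) = 8 + 4*(I*√440495) = 8 + 4*I*√440495 ≈ 8.0 + 2654.8*I)
1/(c + 575645) = 1/((8 + 4*I*√440495) + 575645) = 1/(575653 + 4*I*√440495)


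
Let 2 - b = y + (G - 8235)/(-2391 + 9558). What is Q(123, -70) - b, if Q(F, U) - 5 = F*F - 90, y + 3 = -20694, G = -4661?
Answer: -40542281/7167 ≈ -5656.8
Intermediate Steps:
y = -20697 (y = -3 - 20694 = -20697)
Q(F, U) = -85 + F² (Q(F, U) = 5 + (F*F - 90) = 5 + (F² - 90) = 5 + (-90 + F²) = -85 + F²)
b = 148362629/7167 (b = 2 - (-20697 + (-4661 - 8235)/(-2391 + 9558)) = 2 - (-20697 - 12896/7167) = 2 - 1*(-148348295/7167) = 2 + 148348295/7167 = 148362629/7167 ≈ 20701.)
Q(123, -70) - b = (-85 + 123²) - 1*148362629/7167 = (-85 + 15129) - 148362629/7167 = 15044 - 148362629/7167 = -40542281/7167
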